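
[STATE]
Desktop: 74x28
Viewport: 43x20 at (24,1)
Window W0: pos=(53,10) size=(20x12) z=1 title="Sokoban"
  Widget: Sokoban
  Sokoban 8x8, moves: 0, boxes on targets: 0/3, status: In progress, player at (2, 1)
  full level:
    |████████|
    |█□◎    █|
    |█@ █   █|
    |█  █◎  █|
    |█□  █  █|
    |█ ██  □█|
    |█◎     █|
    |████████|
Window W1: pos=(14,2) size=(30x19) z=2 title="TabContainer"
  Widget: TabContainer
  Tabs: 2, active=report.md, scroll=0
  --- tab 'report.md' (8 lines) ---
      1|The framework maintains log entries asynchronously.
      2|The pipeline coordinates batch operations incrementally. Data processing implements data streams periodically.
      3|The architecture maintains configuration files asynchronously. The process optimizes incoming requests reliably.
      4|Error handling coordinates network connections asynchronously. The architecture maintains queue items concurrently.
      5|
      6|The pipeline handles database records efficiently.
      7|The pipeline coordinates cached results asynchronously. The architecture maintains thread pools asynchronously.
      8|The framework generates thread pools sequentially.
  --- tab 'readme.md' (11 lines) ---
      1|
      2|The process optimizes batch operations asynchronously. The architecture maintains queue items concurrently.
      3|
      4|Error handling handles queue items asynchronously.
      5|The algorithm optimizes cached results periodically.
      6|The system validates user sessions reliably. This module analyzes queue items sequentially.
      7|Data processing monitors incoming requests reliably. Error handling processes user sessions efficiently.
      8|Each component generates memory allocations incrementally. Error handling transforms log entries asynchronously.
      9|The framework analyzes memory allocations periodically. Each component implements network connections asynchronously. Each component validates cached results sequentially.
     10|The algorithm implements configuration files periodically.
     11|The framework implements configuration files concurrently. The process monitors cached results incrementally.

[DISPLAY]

                                           
━━━━━━━━━━━━━━━━━━━┓                       
iner               ┃                       
───────────────────┨                       
d]│ readme.md      ┃                       
───────────────────┃                       
work maintains log ┃                       
ine coordinates bat┃                       
tecture maintains c┃                       
dling coordinates n┃         ┏━━━━━━━━━━━━━
                   ┃         ┃ Sokoban     
ine handles databas┃         ┠─────────────
ine coordinates cac┃         ┃████████     
work generates thre┃         ┃█□◎    █     
                   ┃         ┃█@ █   █     
                   ┃         ┃█  █◎  █     
                   ┃         ┃█□  █  █     
                   ┃         ┃█ ██  □█     
                   ┃         ┃█◎     █     
━━━━━━━━━━━━━━━━━━━┛         ┃████████     


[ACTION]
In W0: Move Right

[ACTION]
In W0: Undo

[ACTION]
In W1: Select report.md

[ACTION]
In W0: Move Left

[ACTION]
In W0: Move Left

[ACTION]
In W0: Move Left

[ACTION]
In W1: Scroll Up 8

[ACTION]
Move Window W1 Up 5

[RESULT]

iner               ┃                       
───────────────────┨                       
d]│ readme.md      ┃                       
───────────────────┃                       
work maintains log ┃                       
ine coordinates bat┃                       
tecture maintains c┃                       
dling coordinates n┃                       
                   ┃                       
ine handles databas┃         ┏━━━━━━━━━━━━━
ine coordinates cac┃         ┃ Sokoban     
work generates thre┃         ┠─────────────
                   ┃         ┃████████     
                   ┃         ┃█□◎    █     
                   ┃         ┃█@ █   █     
                   ┃         ┃█  █◎  █     
                   ┃         ┃█□  █  █     
━━━━━━━━━━━━━━━━━━━┛         ┃█ ██  □█     
                             ┃█◎     █     
                             ┃████████     


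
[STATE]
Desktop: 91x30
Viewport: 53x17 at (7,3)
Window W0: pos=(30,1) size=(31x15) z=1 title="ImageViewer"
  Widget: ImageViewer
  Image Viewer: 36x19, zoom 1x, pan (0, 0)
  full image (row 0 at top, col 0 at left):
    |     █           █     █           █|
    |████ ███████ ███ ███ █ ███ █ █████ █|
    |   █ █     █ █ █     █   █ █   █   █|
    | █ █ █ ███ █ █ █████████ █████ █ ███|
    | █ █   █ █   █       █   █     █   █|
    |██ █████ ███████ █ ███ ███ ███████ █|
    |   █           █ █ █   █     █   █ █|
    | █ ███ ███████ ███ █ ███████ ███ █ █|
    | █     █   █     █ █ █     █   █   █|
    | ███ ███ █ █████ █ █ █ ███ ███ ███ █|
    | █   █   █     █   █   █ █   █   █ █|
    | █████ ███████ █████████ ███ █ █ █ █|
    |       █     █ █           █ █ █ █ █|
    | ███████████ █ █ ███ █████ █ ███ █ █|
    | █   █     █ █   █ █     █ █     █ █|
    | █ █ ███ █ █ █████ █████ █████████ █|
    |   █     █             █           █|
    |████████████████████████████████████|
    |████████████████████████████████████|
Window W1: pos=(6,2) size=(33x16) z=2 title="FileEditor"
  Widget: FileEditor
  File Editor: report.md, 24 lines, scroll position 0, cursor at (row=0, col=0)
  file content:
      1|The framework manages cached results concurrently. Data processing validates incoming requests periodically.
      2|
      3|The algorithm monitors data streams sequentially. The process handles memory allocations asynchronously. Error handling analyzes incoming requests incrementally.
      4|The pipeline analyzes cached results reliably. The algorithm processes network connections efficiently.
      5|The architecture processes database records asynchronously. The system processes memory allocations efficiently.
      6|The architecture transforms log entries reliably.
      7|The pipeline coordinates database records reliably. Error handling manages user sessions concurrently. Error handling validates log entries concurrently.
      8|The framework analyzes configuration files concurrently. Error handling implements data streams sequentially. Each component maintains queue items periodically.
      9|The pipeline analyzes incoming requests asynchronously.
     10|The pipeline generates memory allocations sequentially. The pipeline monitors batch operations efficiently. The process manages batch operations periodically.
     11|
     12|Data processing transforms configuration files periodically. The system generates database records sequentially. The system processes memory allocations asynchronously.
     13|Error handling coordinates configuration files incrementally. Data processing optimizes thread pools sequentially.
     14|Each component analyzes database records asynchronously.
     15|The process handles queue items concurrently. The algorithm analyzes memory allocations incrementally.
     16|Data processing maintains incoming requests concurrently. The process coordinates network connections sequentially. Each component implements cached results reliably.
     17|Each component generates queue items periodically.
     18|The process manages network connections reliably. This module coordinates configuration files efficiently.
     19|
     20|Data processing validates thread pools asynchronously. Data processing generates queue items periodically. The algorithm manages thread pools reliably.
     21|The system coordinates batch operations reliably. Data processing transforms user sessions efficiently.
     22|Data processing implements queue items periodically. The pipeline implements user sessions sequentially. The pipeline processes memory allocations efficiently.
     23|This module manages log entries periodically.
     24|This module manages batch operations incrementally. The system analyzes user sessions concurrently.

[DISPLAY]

 FileEditor                    ┃─────────────────────
───────────────────────────────┨         █     █     
█he framework manages cached r▲┃████ ███ ███ █ ███ █ 
                              █┃   █ █ █     █   █ █ 
The algorithm monitors data st░┃██ █ █ █████████ ████
The pipeline analyzes cached r░┃ █   █       █   █   
The architecture processes dat░┃ ███████ █ ███ ███ ██
The architecture transforms lo░┃       █ █ █   █     
The pipeline coordinates datab░┃██████ ███ █ ███████ 
The framework analyzes configu░┃   █     █ █ █     █ 
The pipeline analyzes incoming░┃ █ █████ █ █ █ ███ ██
The pipeline generates memory ░┃ █     █   █   █ █   
                              ░┃━━━━━━━━━━━━━━━━━━━━━
Data processing transforms con▼┃                     
━━━━━━━━━━━━━━━━━━━━━━━━━━━━━━━┛                     
                                                     
                                                     


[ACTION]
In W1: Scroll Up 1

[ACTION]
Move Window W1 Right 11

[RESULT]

          ┃ FileEditor                    ┃──────────
          ┠───────────────────────────────┨    █     
          ┃█he framework manages cached r▲┃█ █ ███ █ 
          ┃                              █┃  █   █ █ 
          ┃The algorithm monitors data st░┃█████ ████
          ┃The pipeline analyzes cached r░┃  █   █   
          ┃The architecture processes dat░┃███ ███ ██
          ┃The architecture transforms lo░┃█   █     
          ┃The pipeline coordinates datab░┃█ ███████ 
          ┃The framework analyzes configu░┃█ █     █ 
          ┃The pipeline analyzes incoming░┃█ █ ███ ██
          ┃The pipeline generates memory ░┃█   █ █   
          ┃                              ░┃━━━━━━━━━━
          ┃Data processing transforms con▼┃          
          ┗━━━━━━━━━━━━━━━━━━━━━━━━━━━━━━━┛          
                                                     
                                                     


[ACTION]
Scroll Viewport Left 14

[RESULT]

                 ┃ FileEditor                    ┃───
                 ┠───────────────────────────────┨   
                 ┃█he framework manages cached r▲┃█ █
                 ┃                              █┃  █
                 ┃The algorithm monitors data st░┃███
                 ┃The pipeline analyzes cached r░┃  █
                 ┃The architecture processes dat░┃███
                 ┃The architecture transforms lo░┃█  
                 ┃The pipeline coordinates datab░┃█ █
                 ┃The framework analyzes configu░┃█ █
                 ┃The pipeline analyzes incoming░┃█ █
                 ┃The pipeline generates memory ░┃█  
                 ┃                              ░┃━━━
                 ┃Data processing transforms con▼┃   
                 ┗━━━━━━━━━━━━━━━━━━━━━━━━━━━━━━━┛   
                                                     
                                                     


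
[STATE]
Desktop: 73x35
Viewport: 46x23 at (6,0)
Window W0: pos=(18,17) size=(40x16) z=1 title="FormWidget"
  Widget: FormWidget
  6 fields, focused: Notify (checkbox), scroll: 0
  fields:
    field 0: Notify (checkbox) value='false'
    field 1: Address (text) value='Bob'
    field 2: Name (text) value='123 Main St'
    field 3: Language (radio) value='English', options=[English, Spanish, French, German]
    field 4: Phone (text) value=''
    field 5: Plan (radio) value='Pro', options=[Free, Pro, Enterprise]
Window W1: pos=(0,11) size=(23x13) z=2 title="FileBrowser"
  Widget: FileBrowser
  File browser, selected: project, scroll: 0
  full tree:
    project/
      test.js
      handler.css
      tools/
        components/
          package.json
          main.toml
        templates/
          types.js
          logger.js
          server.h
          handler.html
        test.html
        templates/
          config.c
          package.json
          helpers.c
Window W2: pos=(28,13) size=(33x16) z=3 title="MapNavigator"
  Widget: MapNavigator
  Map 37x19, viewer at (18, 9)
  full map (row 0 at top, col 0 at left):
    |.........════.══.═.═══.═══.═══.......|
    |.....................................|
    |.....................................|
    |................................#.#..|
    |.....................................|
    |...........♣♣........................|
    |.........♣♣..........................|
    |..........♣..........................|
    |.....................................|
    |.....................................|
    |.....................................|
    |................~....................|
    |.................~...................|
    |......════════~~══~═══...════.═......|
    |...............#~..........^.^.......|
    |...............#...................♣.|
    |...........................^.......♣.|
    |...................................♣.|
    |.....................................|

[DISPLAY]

                                              
                                              
                                              
                                              
                                              
                                              
                                              
                                              
                                              
                                              
                                              
━━━━━━━━━━━━━━━━┓                             
Browser         ┃                             
────────────────┨     ┏━━━━━━━━━━━━━━━━━━━━━━━
 project/       ┃     ┃ MapNavigator          
est.js          ┃     ┠───────────────────────
andler.css      ┃     ┃.......................
+] tools/       ┃━━━━━┃.......................
                ┃mWidg┃........♣♣.............
                ┃─────┃......♣♣...............
                ┃tify:┃.......♣...............
                ┃dress┃.......................
                ┃me:  ┃...............@.......


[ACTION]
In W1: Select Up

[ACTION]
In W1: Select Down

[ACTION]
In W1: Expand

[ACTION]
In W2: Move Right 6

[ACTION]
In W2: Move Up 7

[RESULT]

                                              
                                              
                                              
                                              
                                              
                                              
                                              
                                              
                                              
                                              
                                              
━━━━━━━━━━━━━━━━┓                             
Browser         ┃                             
────────────────┨     ┏━━━━━━━━━━━━━━━━━━━━━━━
 project/       ┃     ┃ MapNavigator          
est.js          ┃     ┠───────────────────────
andler.css      ┃     ┃                       
+] tools/       ┃━━━━━┃                       
                ┃mWidg┃                       
                ┃─────┃                       
                ┃tify:┃════.══.═.═══.═══.═══..
                ┃dress┃.......................
                ┃me:  ┃...............@.......


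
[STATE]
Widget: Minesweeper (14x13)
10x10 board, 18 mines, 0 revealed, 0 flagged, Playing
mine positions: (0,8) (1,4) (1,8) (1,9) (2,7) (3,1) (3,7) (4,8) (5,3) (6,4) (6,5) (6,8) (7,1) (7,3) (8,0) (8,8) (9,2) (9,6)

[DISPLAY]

■■■■■■■■■■    
■■■■■■■■■■    
■■■■■■■■■■    
■■■■■■■■■■    
■■■■■■■■■■    
■■■■■■■■■■    
■■■■■■■■■■    
■■■■■■■■■■    
■■■■■■■■■■    
■■■■■■■■■■    
              
              
              


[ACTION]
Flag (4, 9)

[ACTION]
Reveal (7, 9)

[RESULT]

■■■■■■■■■■    
■■■■■■■■■■    
■■■■■■■■■■    
■■■■■■■■■■    
■■■■■■■■■⚑    
■■■■■■■■■■    
■■■■■■■■■■    
■■■■■■■■■2    
■■■■■■■■■■    
■■■■■■■■■■    
              
              
              


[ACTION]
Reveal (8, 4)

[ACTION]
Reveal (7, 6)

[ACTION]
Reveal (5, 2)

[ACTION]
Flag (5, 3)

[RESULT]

■■■■■■■■■■    
■■■■■■■■■■    
■■■■■■■■■■    
■■■■■■■■■■    
■■■■■■■■■⚑    
■■1⚑■■■■■■    
■■■■■■■■■■    
■■■■■■1■■2    
■■■■1■■■■■    
■■■■■■■■■■    
              
              
              


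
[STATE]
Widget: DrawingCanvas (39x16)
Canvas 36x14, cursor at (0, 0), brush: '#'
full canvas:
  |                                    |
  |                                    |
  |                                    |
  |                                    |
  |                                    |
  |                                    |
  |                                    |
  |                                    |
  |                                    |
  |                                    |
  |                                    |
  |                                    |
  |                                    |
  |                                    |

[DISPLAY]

+                                      
                                       
                                       
                                       
                                       
                                       
                                       
                                       
                                       
                                       
                                       
                                       
                                       
                                       
                                       
                                       


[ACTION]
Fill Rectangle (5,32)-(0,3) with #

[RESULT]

+  ##############################      
   ##############################      
   ##############################      
   ##############################      
   ##############################      
   ##############################      
                                       
                                       
                                       
                                       
                                       
                                       
                                       
                                       
                                       
                                       


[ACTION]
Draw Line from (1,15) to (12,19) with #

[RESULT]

+  ##############################      
   ##############################      
   ##############################      
   ##############################      
   ##############################      
   ##############################      
                 #                     
                 #                     
                  #                    
                  #                    
                  #                    
                   #                   
                   #                   
                                       
                                       
                                       


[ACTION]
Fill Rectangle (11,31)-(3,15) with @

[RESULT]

+  ##############################      
   ##############################      
   ##############################      
   ############@@@@@@@@@@@@@@@@@#      
   ############@@@@@@@@@@@@@@@@@#      
   ############@@@@@@@@@@@@@@@@@#      
               @@@@@@@@@@@@@@@@@       
               @@@@@@@@@@@@@@@@@       
               @@@@@@@@@@@@@@@@@       
               @@@@@@@@@@@@@@@@@       
               @@@@@@@@@@@@@@@@@       
               @@@@@@@@@@@@@@@@@       
                   #                   
                                       
                                       
                                       


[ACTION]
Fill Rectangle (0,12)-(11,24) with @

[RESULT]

+  #########@@@@@@@@@@@@@########      
   #########@@@@@@@@@@@@@########      
   #########@@@@@@@@@@@@@########      
   #########@@@@@@@@@@@@@@@@@@@@#      
   #########@@@@@@@@@@@@@@@@@@@@#      
   #########@@@@@@@@@@@@@@@@@@@@#      
            @@@@@@@@@@@@@@@@@@@@       
            @@@@@@@@@@@@@@@@@@@@       
            @@@@@@@@@@@@@@@@@@@@       
            @@@@@@@@@@@@@@@@@@@@       
            @@@@@@@@@@@@@@@@@@@@       
            @@@@@@@@@@@@@@@@@@@@       
                   #                   
                                       
                                       
                                       


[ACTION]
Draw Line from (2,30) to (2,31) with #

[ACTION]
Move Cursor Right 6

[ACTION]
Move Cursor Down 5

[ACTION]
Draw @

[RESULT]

   #########@@@@@@@@@@@@@########      
   #########@@@@@@@@@@@@@########      
   #########@@@@@@@@@@@@@########      
   #########@@@@@@@@@@@@@@@@@@@@#      
   #########@@@@@@@@@@@@@@@@@@@@#      
   ###@#####@@@@@@@@@@@@@@@@@@@@#      
            @@@@@@@@@@@@@@@@@@@@       
            @@@@@@@@@@@@@@@@@@@@       
            @@@@@@@@@@@@@@@@@@@@       
            @@@@@@@@@@@@@@@@@@@@       
            @@@@@@@@@@@@@@@@@@@@       
            @@@@@@@@@@@@@@@@@@@@       
                   #                   
                                       
                                       
                                       


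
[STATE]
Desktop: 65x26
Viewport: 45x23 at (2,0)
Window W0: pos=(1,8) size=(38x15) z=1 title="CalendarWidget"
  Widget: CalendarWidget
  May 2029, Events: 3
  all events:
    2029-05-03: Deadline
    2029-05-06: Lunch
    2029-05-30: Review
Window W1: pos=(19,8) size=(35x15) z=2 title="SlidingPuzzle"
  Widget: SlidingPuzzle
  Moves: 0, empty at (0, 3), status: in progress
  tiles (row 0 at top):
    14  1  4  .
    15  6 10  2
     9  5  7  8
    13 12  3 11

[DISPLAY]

                                             
                                             
                                             
                                             
                                             
                                             
                                             
                                             
━━━━━━━━━━━━━━━━━┏━━━━━━━━━━━━━━━━━━━━━━━━━━━
 CalendarWidget  ┃ SlidingPuzzle             
─────────────────┠───────────────────────────
              May┃┌────┬────┬────┬────┐      
Mo Tu We Th Fr Sa┃│ 14 │  1 │  4 │    │      
    1  2  3*  4  ┃├────┼────┼────┼────┤      
 7  8  9 10 11 12┃│ 15 │  6 │ 10 │  2 │      
14 15 16 17 18 19┃├────┼────┼────┼────┤      
21 22 23 24 25 26┃│  9 │  5 │  7 │  8 │      
28 29 30* 31     ┃├────┼────┼────┼────┤      
                 ┃│ 13 │ 12 │  3 │ 11 │      
                 ┃└────┴────┴────┴────┘      
                 ┃Moves: 0                   
                 ┃                           
━━━━━━━━━━━━━━━━━┗━━━━━━━━━━━━━━━━━━━━━━━━━━━


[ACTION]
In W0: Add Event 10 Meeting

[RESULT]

                                             
                                             
                                             
                                             
                                             
                                             
                                             
                                             
━━━━━━━━━━━━━━━━━┏━━━━━━━━━━━━━━━━━━━━━━━━━━━
 CalendarWidget  ┃ SlidingPuzzle             
─────────────────┠───────────────────────────
              May┃┌────┬────┬────┬────┐      
Mo Tu We Th Fr Sa┃│ 14 │  1 │  4 │    │      
    1  2  3*  4  ┃├────┼────┼────┼────┤      
 7  8  9 10* 11 1┃│ 15 │  6 │ 10 │  2 │      
14 15 16 17 18 19┃├────┼────┼────┼────┤      
21 22 23 24 25 26┃│  9 │  5 │  7 │  8 │      
28 29 30* 31     ┃├────┼────┼────┼────┤      
                 ┃│ 13 │ 12 │  3 │ 11 │      
                 ┃└────┴────┴────┴────┘      
                 ┃Moves: 0                   
                 ┃                           
━━━━━━━━━━━━━━━━━┗━━━━━━━━━━━━━━━━━━━━━━━━━━━


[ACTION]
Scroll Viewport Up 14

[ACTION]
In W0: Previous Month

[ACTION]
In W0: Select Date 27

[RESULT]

                                             
                                             
                                             
                                             
                                             
                                             
                                             
                                             
━━━━━━━━━━━━━━━━━┏━━━━━━━━━━━━━━━━━━━━━━━━━━━
 CalendarWidget  ┃ SlidingPuzzle             
─────────────────┠───────────────────────────
             Apri┃┌────┬────┬────┬────┐      
Mo Tu We Th Fr Sa┃│ 14 │  1 │  4 │    │      
                 ┃├────┼────┼────┼────┤      
 2  3  4  5  6  7┃│ 15 │  6 │ 10 │  2 │      
 9 10 11 12 13 14┃├────┼────┼────┼────┤      
16 17 18 19 20 21┃│  9 │  5 │  7 │  8 │      
23 24 25 26 [27] ┃├────┼────┼────┼────┤      
30               ┃│ 13 │ 12 │  3 │ 11 │      
                 ┃└────┴────┴────┴────┘      
                 ┃Moves: 0                   
                 ┃                           
━━━━━━━━━━━━━━━━━┗━━━━━━━━━━━━━━━━━━━━━━━━━━━


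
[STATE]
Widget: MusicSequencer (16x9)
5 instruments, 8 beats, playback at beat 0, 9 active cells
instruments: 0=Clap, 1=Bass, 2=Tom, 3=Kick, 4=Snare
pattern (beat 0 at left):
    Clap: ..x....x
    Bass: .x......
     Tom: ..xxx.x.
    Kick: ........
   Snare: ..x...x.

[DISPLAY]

      ▼1234567  
  Clap··█····█  
  Bass·█······  
   Tom··███·█·  
  Kick········  
 Snare··█···█·  
                
                
                


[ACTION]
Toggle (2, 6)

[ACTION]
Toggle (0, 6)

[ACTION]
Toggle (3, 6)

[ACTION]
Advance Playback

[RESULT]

      0▼234567  
  Clap··█···██  
  Bass·█······  
   Tom··███···  
  Kick······█·  
 Snare··█···█·  
                
                
                


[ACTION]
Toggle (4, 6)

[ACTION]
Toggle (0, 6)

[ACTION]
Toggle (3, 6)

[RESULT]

      0▼234567  
  Clap··█····█  
  Bass·█······  
   Tom··███···  
  Kick········  
 Snare··█·····  
                
                
                


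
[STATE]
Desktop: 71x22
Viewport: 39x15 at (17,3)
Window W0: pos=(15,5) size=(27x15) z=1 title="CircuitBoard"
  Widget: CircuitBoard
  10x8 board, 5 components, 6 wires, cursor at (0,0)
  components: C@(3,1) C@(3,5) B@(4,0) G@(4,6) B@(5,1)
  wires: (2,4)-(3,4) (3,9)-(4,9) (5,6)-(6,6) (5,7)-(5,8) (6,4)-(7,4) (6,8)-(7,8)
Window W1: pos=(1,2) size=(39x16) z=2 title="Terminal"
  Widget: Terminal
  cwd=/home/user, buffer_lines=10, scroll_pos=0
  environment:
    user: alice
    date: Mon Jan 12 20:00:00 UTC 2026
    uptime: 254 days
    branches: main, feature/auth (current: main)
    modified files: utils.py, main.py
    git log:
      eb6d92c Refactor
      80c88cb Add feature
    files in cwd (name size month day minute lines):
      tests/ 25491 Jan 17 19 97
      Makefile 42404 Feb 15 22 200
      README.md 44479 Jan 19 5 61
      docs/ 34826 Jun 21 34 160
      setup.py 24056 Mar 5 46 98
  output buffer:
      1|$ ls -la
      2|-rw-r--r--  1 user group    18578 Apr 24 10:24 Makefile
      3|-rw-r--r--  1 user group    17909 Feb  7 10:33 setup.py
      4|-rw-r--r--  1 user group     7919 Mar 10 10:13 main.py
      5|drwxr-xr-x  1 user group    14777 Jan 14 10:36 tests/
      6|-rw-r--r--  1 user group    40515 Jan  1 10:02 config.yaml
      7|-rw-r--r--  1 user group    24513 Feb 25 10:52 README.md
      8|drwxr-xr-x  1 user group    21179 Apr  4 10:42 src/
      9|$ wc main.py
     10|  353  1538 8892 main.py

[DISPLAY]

                      ┃                
──────────────────────┨                
                      ┃━┓              
ser group    18578 Apr┃ ┃              
ser group    17909 Feb┃─┨              
ser group     7919 Mar┃ ┃              
ser group    14777 Jan┃ ┃              
ser group    40515 Jan┃ ┃              
ser group    24513 Feb┃ ┃              
ser group    21179 Apr┃ ┃              
                      ┃ ┃              
2 main.py             ┃ ┃              
                      ┃C┃              
                      ┃ ┃              
━━━━━━━━━━━━━━━━━━━━━━┛ ┃              


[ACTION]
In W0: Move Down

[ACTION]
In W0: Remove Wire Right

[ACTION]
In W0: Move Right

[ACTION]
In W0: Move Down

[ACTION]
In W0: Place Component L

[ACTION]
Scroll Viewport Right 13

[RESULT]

         ┃                             
─────────┨                             
         ┃━┓                           
18578 Apr┃ ┃                           
17909 Feb┃─┨                           
 7919 Mar┃ ┃                           
14777 Jan┃ ┃                           
40515 Jan┃ ┃                           
24513 Feb┃ ┃                           
21179 Apr┃ ┃                           
         ┃ ┃                           
         ┃ ┃                           
         ┃C┃                           
         ┃ ┃                           
━━━━━━━━━┛ ┃                           


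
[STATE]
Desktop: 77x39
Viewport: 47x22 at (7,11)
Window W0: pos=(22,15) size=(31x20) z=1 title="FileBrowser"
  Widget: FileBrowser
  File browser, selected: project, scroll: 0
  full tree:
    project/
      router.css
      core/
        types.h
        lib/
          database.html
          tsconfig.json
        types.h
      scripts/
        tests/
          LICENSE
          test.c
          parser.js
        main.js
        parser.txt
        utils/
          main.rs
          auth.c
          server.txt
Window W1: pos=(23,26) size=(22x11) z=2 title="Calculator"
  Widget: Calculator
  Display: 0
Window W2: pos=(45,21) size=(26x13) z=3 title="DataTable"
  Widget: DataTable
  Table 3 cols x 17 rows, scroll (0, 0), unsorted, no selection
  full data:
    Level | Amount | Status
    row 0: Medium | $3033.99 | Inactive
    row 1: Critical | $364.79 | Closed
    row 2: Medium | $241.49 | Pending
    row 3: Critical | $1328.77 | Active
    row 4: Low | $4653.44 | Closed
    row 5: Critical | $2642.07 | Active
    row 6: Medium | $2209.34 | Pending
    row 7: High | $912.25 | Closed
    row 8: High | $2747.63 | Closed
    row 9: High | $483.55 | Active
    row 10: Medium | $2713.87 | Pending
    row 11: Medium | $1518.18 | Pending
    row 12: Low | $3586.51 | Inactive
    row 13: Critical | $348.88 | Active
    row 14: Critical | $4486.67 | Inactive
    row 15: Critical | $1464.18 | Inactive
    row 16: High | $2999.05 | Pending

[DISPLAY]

                                               
                                               
                                               
                                               
               ┏━━━━━━━━━━━━━━━━━━━━━━━━━━━━━┓ 
               ┃ FileBrowser                 ┃ 
               ┠─────────────────────────────┨ 
               ┃> [-] project/               ┃ 
               ┃    router.css               ┃ 
               ┃    [+] core/                ┃ 
               ┃    [+] scripts/      ┏━━━━━━━━
               ┃                      ┃ DataTab
               ┃                      ┠────────
               ┃                      ┃Level   
               ┃                      ┃────────
               ┃┏━━━━━━━━━━━━━━━━━━━━┓┃Medium  
               ┃┃ Calculator         ┃┃Critical
               ┃┠────────────────────┨┃Medium  
               ┃┃                   0┃┃Critical
               ┃┃┌───┬───┬───┬───┐   ┃┃Low     
               ┃┃│ 7 │ 8 │ 9 │ ÷ │   ┃┃Critical
               ┃┃├───┼───┼───┼───┤   ┃┃Medium  


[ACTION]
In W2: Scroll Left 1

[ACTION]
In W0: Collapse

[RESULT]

                                               
                                               
                                               
                                               
               ┏━━━━━━━━━━━━━━━━━━━━━━━━━━━━━┓ 
               ┃ FileBrowser                 ┃ 
               ┠─────────────────────────────┨ 
               ┃> [+] project/               ┃ 
               ┃                             ┃ 
               ┃                             ┃ 
               ┃                      ┏━━━━━━━━
               ┃                      ┃ DataTab
               ┃                      ┠────────
               ┃                      ┃Level   
               ┃                      ┃────────
               ┃┏━━━━━━━━━━━━━━━━━━━━┓┃Medium  
               ┃┃ Calculator         ┃┃Critical
               ┃┠────────────────────┨┃Medium  
               ┃┃                   0┃┃Critical
               ┃┃┌───┬───┬───┬───┐   ┃┃Low     
               ┃┃│ 7 │ 8 │ 9 │ ÷ │   ┃┃Critical
               ┃┃├───┼───┼───┼───┤   ┃┃Medium  


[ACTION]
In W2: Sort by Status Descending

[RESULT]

                                               
                                               
                                               
                                               
               ┏━━━━━━━━━━━━━━━━━━━━━━━━━━━━━┓ 
               ┃ FileBrowser                 ┃ 
               ┠─────────────────────────────┨ 
               ┃> [+] project/               ┃ 
               ┃                             ┃ 
               ┃                             ┃ 
               ┃                      ┏━━━━━━━━
               ┃                      ┃ DataTab
               ┃                      ┠────────
               ┃                      ┃Level   
               ┃                      ┃────────
               ┃┏━━━━━━━━━━━━━━━━━━━━┓┃Medium  
               ┃┃ Calculator         ┃┃Medium  
               ┃┠────────────────────┨┃Medium  
               ┃┃                   0┃┃Medium  
               ┃┃┌───┬───┬───┬───┐   ┃┃High    
               ┃┃│ 7 │ 8 │ 9 │ ÷ │   ┃┃Medium  
               ┃┃├───┼───┼───┼───┤   ┃┃Low     


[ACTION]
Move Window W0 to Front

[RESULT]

                                               
                                               
                                               
                                               
               ┏━━━━━━━━━━━━━━━━━━━━━━━━━━━━━┓ 
               ┃ FileBrowser                 ┃ 
               ┠─────────────────────────────┨ 
               ┃> [+] project/               ┃ 
               ┃                             ┃ 
               ┃                             ┃ 
               ┃                             ┃━
               ┃                             ┃b
               ┃                             ┃─
               ┃                             ┃ 
               ┃                             ┃─
               ┃                             ┃ 
               ┃                             ┃ 
               ┃                             ┃ 
               ┃                             ┃ 
               ┃                             ┃ 
               ┃                             ┃ 
               ┃                             ┃ 
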